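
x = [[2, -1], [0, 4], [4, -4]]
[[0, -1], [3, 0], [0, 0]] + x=[[2, -2], [3, 4], [4, -4]]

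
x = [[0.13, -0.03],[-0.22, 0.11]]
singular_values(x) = [0.28, 0.03]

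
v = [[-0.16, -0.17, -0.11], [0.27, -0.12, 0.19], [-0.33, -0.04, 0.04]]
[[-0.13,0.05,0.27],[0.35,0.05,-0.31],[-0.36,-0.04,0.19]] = v@[[1.13, 0.14, -0.65], [-0.33, -0.33, -0.36], [0.05, -0.17, -0.92]]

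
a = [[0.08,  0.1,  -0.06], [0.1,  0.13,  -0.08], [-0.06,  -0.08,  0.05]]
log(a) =[[-8.26+0.35j, (9.5-0.7j), 6.78-0.70j],  [9.50-0.70j, (-19.11+1.4j), -16.96+1.40j],  [6.78-0.70j, -16.96+1.40j, (-20.47+1.4j)]]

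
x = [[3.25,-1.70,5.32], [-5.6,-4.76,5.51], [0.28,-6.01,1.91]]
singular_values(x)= [10.77, 5.98, 3.78]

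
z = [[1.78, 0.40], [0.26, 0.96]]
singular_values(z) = [1.9, 0.85]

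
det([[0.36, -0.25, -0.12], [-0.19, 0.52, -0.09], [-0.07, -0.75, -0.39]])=-0.102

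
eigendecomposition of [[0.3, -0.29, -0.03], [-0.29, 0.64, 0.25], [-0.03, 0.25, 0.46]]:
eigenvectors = [[-0.39, 0.76, 0.51], [0.8, 0.56, -0.22], [0.46, -0.33, 0.83]]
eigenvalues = [0.92, 0.1, 0.38]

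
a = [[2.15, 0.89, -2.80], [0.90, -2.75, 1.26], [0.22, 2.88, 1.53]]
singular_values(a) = [4.16, 3.68, 1.75]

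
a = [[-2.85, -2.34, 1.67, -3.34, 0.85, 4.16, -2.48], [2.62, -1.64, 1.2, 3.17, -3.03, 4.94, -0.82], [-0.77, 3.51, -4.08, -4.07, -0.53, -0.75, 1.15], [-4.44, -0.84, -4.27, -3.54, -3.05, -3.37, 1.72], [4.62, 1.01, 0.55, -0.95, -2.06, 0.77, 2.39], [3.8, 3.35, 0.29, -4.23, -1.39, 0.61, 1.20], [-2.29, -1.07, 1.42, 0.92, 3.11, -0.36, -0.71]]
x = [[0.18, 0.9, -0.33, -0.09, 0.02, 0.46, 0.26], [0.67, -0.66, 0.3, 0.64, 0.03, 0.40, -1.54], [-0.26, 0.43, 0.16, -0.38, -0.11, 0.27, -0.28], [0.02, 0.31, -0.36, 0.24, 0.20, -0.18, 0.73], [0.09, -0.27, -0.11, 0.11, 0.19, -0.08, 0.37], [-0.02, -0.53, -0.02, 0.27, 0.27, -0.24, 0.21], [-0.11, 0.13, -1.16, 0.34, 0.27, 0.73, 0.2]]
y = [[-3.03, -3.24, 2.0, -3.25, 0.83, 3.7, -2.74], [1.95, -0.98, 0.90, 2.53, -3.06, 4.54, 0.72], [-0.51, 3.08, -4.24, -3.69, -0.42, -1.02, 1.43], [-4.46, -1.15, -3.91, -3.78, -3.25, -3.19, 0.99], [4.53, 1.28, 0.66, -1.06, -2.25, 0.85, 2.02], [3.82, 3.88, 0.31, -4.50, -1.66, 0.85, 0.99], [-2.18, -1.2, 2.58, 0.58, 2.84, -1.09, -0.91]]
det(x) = -0.00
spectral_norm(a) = 11.60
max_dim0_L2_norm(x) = 1.81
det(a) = 7041.34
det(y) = 16130.65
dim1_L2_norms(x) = [1.11, 1.98, 0.77, 0.94, 0.53, 0.73, 1.46]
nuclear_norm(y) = 39.61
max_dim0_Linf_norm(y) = 4.54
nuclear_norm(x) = 6.14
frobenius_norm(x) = 3.10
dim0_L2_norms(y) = [8.54, 6.36, 6.73, 8.16, 6.06, 6.94, 4.12]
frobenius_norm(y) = 18.08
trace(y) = -14.34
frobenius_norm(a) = 18.20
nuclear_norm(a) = 39.20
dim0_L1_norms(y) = [20.48, 14.81, 14.6, 19.39, 14.31, 15.24, 9.8]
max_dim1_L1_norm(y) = 20.73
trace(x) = 0.07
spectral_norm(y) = 10.96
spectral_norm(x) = 2.22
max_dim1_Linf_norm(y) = 4.54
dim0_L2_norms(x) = [0.75, 1.38, 1.31, 0.91, 0.49, 1.04, 1.81]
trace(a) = -14.27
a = y + x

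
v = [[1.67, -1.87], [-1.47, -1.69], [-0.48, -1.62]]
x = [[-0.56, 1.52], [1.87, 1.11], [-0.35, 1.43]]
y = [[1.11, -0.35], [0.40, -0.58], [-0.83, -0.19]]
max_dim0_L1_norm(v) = 5.18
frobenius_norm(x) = 3.09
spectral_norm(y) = 1.49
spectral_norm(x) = 2.42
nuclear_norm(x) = 4.33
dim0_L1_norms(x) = [2.78, 4.06]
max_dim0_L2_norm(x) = 2.36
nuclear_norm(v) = 5.27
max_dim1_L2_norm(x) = 2.17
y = v + x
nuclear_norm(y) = 2.09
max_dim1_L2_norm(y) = 1.16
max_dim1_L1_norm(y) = 1.46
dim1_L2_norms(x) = [1.62, 2.17, 1.47]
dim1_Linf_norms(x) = [1.52, 1.87, 1.43]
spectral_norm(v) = 3.00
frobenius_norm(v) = 3.76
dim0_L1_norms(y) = [2.34, 1.12]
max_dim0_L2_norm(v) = 3.0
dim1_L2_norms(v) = [2.51, 2.24, 1.69]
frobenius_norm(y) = 1.60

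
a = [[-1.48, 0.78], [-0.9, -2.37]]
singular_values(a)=[2.55, 1.65]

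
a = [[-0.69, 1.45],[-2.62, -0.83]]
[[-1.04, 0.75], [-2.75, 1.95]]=a@ [[1.11, -0.79], [-0.19, 0.14]]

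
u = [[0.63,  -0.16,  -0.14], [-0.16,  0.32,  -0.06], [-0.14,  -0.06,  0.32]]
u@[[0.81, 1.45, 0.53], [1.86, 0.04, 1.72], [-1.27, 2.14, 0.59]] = [[0.39, 0.61, -0.02],[0.54, -0.35, 0.43],[-0.63, 0.48, 0.01]]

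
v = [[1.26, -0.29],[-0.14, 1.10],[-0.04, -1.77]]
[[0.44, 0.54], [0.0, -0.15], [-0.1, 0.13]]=v @ [[0.36, 0.41], [0.05, -0.08]]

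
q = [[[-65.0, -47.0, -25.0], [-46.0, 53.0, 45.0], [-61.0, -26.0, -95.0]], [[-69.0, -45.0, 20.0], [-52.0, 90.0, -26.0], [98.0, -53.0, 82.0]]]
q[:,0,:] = [[-65.0, -47.0, -25.0], [-69.0, -45.0, 20.0]]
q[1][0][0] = -69.0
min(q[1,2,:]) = -53.0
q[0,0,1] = -47.0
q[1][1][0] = -52.0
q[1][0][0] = -69.0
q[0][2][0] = -61.0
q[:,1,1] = [53.0, 90.0]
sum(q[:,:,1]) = -28.0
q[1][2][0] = 98.0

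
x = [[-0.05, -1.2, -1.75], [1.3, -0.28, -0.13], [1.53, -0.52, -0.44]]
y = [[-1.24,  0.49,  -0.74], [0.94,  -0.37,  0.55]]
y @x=[[-0.43, 1.74, 2.43], [0.31, -1.31, -1.84]]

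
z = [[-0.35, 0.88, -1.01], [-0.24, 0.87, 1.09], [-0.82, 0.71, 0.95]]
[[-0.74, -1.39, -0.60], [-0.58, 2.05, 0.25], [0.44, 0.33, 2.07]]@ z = [[1.08, -2.29, -1.34], [-0.49, 1.45, 3.06], [-1.93, 2.14, 1.88]]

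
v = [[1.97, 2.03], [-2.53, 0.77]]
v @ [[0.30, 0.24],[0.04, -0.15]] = [[0.67, 0.17],[-0.73, -0.72]]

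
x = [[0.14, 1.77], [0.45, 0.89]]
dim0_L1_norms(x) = [0.59, 2.66]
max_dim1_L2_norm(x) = 1.78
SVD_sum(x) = [[0.3, 1.74], [0.16, 0.94]] + [[-0.16,0.03],[0.29,-0.05]]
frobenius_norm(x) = 2.04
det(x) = -0.67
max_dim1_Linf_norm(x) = 1.77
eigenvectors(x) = [[-0.95, -0.8],[0.32, -0.60]]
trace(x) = 1.03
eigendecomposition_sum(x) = [[-0.31, 0.41],  [0.11, -0.14]] + [[0.45, 1.36],  [0.34, 1.03]]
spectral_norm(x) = 2.01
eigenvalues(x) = [-0.45, 1.48]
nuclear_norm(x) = 2.34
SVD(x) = [[-0.88, -0.47], [-0.47, 0.88]] @ diag([2.0087863882633794, 0.33448056195804166]) @ [[-0.17, -0.99], [0.99, -0.17]]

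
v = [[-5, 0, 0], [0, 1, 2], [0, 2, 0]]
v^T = [[-5, 0, 0], [0, 1, 2], [0, 2, 0]]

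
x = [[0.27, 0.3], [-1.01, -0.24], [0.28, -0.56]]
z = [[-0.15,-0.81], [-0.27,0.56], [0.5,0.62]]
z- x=[[-0.42, -1.11], [0.74, 0.80], [0.22, 1.18]]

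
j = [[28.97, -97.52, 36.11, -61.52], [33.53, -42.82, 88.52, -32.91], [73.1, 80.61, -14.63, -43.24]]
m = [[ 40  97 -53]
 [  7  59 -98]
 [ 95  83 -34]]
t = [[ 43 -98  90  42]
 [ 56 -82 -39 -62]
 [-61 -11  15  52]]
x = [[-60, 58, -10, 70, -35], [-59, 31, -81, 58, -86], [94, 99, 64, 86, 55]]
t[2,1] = -11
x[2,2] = 64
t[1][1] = -82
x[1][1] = 31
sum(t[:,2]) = 66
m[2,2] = -34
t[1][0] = 56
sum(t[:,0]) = 38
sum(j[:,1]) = -59.730000000000004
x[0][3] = 70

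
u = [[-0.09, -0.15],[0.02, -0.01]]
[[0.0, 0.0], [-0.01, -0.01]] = u @[[-0.54, -0.24], [0.3, 0.13]]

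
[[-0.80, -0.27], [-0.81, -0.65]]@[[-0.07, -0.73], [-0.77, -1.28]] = [[0.26, 0.93], [0.56, 1.42]]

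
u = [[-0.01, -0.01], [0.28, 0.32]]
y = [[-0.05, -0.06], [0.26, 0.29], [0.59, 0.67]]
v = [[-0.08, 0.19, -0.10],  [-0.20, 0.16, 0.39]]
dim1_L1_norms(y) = [0.11, 0.55, 1.26]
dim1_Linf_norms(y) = [0.06, 0.29, 0.67]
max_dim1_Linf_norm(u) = 0.32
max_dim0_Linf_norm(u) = 0.32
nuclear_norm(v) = 0.70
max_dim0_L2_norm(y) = 0.73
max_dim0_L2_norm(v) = 0.4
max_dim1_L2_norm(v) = 0.47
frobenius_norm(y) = 0.98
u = v @ y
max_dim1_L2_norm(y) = 0.89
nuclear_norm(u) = 0.43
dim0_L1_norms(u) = [0.29, 0.33]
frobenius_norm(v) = 0.52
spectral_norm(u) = 0.43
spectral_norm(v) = 0.47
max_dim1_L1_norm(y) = 1.26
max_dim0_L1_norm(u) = 0.33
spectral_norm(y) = 0.98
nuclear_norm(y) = 0.98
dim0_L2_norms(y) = [0.65, 0.73]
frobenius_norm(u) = 0.43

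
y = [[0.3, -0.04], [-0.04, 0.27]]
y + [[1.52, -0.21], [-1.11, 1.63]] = [[1.82,-0.25], [-1.15,1.90]]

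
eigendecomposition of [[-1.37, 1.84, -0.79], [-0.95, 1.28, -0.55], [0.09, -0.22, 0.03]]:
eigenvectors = [[0.81, 0.78, 0.61], [0.56, 0.56, 0.12], [0.16, -0.28, -0.78]]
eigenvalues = [-0.27, 0.22, -0.01]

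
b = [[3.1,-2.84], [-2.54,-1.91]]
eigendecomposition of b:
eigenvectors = [[0.92,  0.42], [-0.38,  0.91]]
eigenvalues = [4.27, -3.08]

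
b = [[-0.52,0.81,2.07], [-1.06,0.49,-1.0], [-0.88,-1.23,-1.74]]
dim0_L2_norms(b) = [1.47, 1.55, 2.88]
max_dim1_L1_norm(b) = 3.85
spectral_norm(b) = 3.17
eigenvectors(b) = [[(-0.78+0j), -0.78-0.00j, 0.05+0.00j], [(-0.05-0.27j), -0.05+0.27j, (-0.92+0j)], [0.34-0.44j, (0.34+0.44j), 0.40+0.00j]]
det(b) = 3.89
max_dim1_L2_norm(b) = 2.31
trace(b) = -1.77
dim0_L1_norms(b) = [2.46, 2.53, 4.81]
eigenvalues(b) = [(-1.38+1.44j), (-1.38-1.44j), (0.98+0j)]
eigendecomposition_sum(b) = [[-0.27+1.10j, (0.43+0.47j), (1.02+0.94j)], [(-0.4-0.02j), -0.14+0.18j, (-0.26+0.42j)], [(-0.5-0.63j), (-0.45+0.03j), (-0.97+0.16j)]] + [[(-0.27-1.1j), (0.43-0.47j), (1.02-0.94j)], [-0.40+0.02j, (-0.14-0.18j), (-0.26-0.42j)], [-0.50+0.63j, (-0.45-0.03j), -0.97-0.16j]] + [[0.01-0.00j, -0.04+0.00j, 0.03+0.00j],  [(-0.26+0j), (0.76-0j), (-0.48-0j)],  [(0.11-0j), -0.33+0.00j, (0.21+0j)]]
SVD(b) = [[0.66, 0.56, 0.50], [-0.28, 0.8, -0.52], [-0.7, 0.20, 0.69]] @ diag([3.173565244864641, 1.4500965631370322, 0.8459926679146808]) @ [[0.18, 0.39, 0.9], [-0.91, 0.41, 0.00], [-0.37, -0.82, 0.43]]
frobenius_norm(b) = 3.59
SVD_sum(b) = [[0.38,0.83,1.88], [-0.16,-0.35,-0.81], [-0.40,-0.87,-1.99]] + [[-0.74, 0.33, 0.00],[-1.06, 0.48, 0.00],[-0.27, 0.12, 0.0]] + [[-0.16, -0.35, 0.18], [0.16, 0.36, -0.19], [-0.22, -0.48, 0.25]]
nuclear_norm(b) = 5.47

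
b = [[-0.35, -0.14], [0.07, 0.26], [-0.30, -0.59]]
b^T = [[-0.35, 0.07, -0.3],[-0.14, 0.26, -0.59]]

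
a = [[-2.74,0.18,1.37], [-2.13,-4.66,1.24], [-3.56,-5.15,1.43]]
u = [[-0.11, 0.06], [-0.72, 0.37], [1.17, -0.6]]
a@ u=[[1.77, -0.92],  [5.04, -2.60],  [5.77, -2.98]]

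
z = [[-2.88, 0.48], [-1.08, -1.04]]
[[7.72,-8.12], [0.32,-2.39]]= z@[[-2.33, 2.73], [2.11, -0.54]]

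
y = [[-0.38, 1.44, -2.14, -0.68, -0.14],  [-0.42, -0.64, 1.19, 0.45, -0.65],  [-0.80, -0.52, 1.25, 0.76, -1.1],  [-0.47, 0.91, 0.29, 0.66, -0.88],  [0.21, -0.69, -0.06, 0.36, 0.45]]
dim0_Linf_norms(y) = [0.8, 1.44, 2.14, 0.76, 1.1]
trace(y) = 1.34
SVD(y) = [[0.72, 0.46, -0.5, -0.02, 0.15],[-0.45, 0.16, -0.27, 0.23, 0.8],[-0.52, 0.44, -0.49, -0.03, -0.54],[-0.08, 0.68, 0.56, -0.45, 0.14],[-0.07, -0.33, -0.33, -0.87, 0.15]] @ diag([3.478576887692644, 2.1170369002369895, 0.6837644169843508, 0.5623947836547547, 0.005994066188565624]) @ [[0.1,0.45,-0.79,-0.34,0.23],[-0.46,0.56,-0.02,0.2,-0.66],[0.54,0.66,0.45,0.14,0.21],[-0.06,0.06,0.36,-0.91,-0.19],[0.7,-0.20,-0.21,-0.01,-0.66]]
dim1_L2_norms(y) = [2.7, 1.62, 2.06, 1.53, 0.93]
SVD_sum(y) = [[0.26, 1.12, -1.96, -0.84, 0.58], [-0.16, -0.71, 1.24, 0.53, -0.36], [-0.19, -0.81, 1.43, 0.61, -0.42], [-0.03, -0.13, 0.23, 0.1, -0.07], [-0.03, -0.12, 0.20, 0.09, -0.06]] + [[-0.45, 0.55, -0.02, 0.19, -0.65], [-0.15, 0.19, -0.01, 0.06, -0.22], [-0.43, 0.52, -0.02, 0.18, -0.61], [-0.66, 0.8, -0.03, 0.28, -0.94], [0.33, -0.40, 0.01, -0.14, 0.47]] + [[-0.18,-0.23,-0.16,-0.05,-0.07], [-0.1,-0.12,-0.09,-0.03,-0.04], [-0.18,-0.22,-0.15,-0.05,-0.07], [0.21,0.26,0.18,0.05,0.08], [-0.12,-0.15,-0.1,-0.03,-0.05]] + [[0.00,-0.00,-0.00,0.01,0.00], [-0.01,0.01,0.05,-0.12,-0.02], [0.00,-0.0,-0.01,0.02,0.00], [0.02,-0.01,-0.09,0.23,0.05], [0.03,-0.03,-0.17,0.44,0.09]] + [[0.0, -0.0, -0.0, -0.00, -0.00], [0.0, -0.0, -0.00, -0.0, -0.0], [-0.00, 0.0, 0.00, 0.00, 0.0], [0.0, -0.0, -0.0, -0.00, -0.0], [0.00, -0.0, -0.00, -0.00, -0.0]]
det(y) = 0.02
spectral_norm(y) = 3.48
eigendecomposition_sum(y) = [[(-0.91+0j), 0.27-0.00j, (-1.09-0j), (0.21-0j), -0.69+0.00j], [(0.05-0j), -0.02+0.00j, 0.06+0.00j, -0.01+0.00j, (0.04-0j)], [-0.17+0.00j, 0.05-0.00j, -0.20-0.00j, 0.04-0.00j, (-0.13+0j)], [(-0.16+0j), (0.05-0j), (-0.19-0j), 0.04-0.00j, (-0.12+0j)], [(0.2-0j), -0.06+0.00j, (0.23+0j), -0.04+0.00j, (0.15-0j)]] + [[0.36-0.00j, 0.05+0.00j, -0.83-0.00j, (-0.38+0j), 0.64+0.00j], [(-0.37+0j), (-0.06-0j), 0.87+0.00j, (0.4+0j), (-0.66-0j)], [(-0.55+0j), -0.08-0.00j, 1.28+0.00j, (0.59+0j), -0.98-0.00j], [(-0.47+0j), (-0.07-0j), 1.09+0.00j, 0.51+0.00j, (-0.84-0j)], [(0.11-0j), 0.02+0.00j, (-0.25-0j), -0.12+0.00j, (0.19+0j)]] + [[(-0.01+0.21j), (0.03+1.23j), 0.20-0.86j, -0.29+0.21j, -0.14+0.11j], [-0.01-0.05j, (-0.1-0.26j), (0.03+0.19j), (0.04-0.07j), 0.02-0.03j], [(-0.01-0.06j), (-0.07-0.37j), (-0.02+0.27j), (0.08-0.08j), (0.04-0.04j)], [0.07+0.02j, (0.41+0.05j), (-0.27-0.11j), 0.05+0.11j, (0.03+0.05j)], [0.04-0.19j, 0.15-1.13j, (-0.3+0.75j), 0.30-0.15j, (0.14-0.08j)]] + [[-0.01-0.21j, (0.03-1.23j), (0.2+0.86j), -0.29-0.21j, (-0.14-0.11j)], [-0.01+0.05j, (-0.1+0.26j), (0.03-0.19j), (0.04+0.07j), (0.02+0.03j)], [(-0.01+0.06j), (-0.07+0.37j), (-0.02-0.27j), 0.08+0.08j, 0.04+0.04j], [0.07-0.02j, (0.41-0.05j), (-0.27+0.11j), 0.05-0.11j, (0.03-0.05j)], [0.04+0.19j, 0.15+1.13j, -0.30-0.75j, (0.3+0.15j), 0.14+0.08j]] + [[(0.2-0j),(1.06-0j),(-0.62+0j),(0.08-0j),(0.19-0j)], [-0.07+0.00j,-0.36+0.00j,(0.21-0j),(-0.03+0j),(-0.06+0j)], [(-0.07+0j),-0.35+0.00j,0.21-0.00j,(-0.03+0j),(-0.06+0j)], [(0.02-0j),0.12-0.00j,(-0.07+0j),0.01-0.00j,(0.02-0j)], [-0.18+0.00j,(-0.95+0j),0.55-0.00j,-0.07+0.00j,(-0.17+0j)]]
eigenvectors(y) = [[-0.95+0.00j, 0.40+0.00j, (-0.69+0j), -0.69-0.00j, (-0.7+0j)], [(0.05+0j), -0.42+0.00j, (0.14-0.05j), 0.14+0.05j, (0.24+0j)], [(-0.17+0j), (-0.62+0j), 0.21-0.03j, 0.21+0.03j, 0.23+0.00j], [(-0.16+0j), (-0.52+0j), (-0.04+0.23j), (-0.04-0.23j), (-0.08+0j)], [(0.2+0j), 0.12+0.00j, (0.63+0.1j), (0.63-0.1j), (0.63+0j)]]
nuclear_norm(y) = 6.85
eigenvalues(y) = [(-0.94+0j), (2.28+0j), (0.06+0.25j), (0.06-0.25j), (-0.12+0j)]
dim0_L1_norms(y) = [2.28, 4.2, 4.93, 2.91, 3.22]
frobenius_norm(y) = 4.17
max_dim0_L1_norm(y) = 4.93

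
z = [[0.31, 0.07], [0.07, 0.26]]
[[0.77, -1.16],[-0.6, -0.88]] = z @ [[3.2,-3.18], [-3.17,-2.51]]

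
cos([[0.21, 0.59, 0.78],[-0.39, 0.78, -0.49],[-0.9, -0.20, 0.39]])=[[1.47, -0.23, -0.12], [-0.01, 0.8, 0.44], [0.26, 0.37, 1.26]]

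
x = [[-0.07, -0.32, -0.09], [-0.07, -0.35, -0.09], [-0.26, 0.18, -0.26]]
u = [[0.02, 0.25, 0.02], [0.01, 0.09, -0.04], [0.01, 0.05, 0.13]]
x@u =[[-0.01, -0.05, -0.00], [-0.01, -0.05, 0.00], [-0.01, -0.06, -0.05]]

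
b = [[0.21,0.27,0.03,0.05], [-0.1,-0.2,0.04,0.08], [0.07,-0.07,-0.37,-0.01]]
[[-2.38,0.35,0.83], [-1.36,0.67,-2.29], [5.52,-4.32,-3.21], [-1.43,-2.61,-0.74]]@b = [[-0.48, -0.77, -0.36, -0.1], [-0.51, -0.34, 0.83, 0.01], [1.37, 2.58, 1.18, -0.04], [-0.09, 0.19, 0.13, -0.27]]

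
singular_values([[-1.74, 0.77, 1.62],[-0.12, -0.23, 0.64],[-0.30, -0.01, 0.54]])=[2.6, 0.59, 0.0]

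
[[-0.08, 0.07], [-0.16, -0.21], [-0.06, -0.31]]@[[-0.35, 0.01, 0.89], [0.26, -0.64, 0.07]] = [[0.05, -0.05, -0.07], [0.00, 0.13, -0.16], [-0.06, 0.20, -0.08]]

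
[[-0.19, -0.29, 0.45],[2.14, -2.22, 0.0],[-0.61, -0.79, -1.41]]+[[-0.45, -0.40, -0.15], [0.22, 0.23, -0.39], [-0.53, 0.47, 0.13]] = [[-0.64, -0.69, 0.30], [2.36, -1.99, -0.39], [-1.14, -0.32, -1.28]]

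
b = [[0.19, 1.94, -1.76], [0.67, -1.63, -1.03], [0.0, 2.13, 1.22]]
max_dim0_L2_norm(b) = 3.31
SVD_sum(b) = [[-0.13, 1.56, 0.27], [0.15, -1.8, -0.31], [-0.19, 2.26, 0.39]] + [[0.35, 0.38, -2.02], [0.14, 0.15, -0.79], [-0.13, -0.14, 0.77]] + [[-0.03, -0.00, -0.0], [0.38, 0.02, 0.07], [0.32, 0.02, 0.06]]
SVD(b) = [[-0.48, 0.88, 0.05], [0.55, 0.34, -0.76], [-0.69, -0.34, -0.64]] @ diag([3.341674408719084, 2.379496640384051, 0.5103997301262706]) @ [[0.08,  -0.98,  -0.17], [0.17,  0.18,  -0.97], [-0.98,  -0.05,  -0.18]]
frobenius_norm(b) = 4.13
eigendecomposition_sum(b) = [[-0.66+0.00j, (2.08-0j), 0.31-0.00j], [0.45-0.00j, (-1.41+0j), (-0.21+0j)], [(-0.3+0j), (0.95-0j), 0.14-0.00j]] + [[(0.43+0.28j), (-0.07+1.02j), -1.04+0.90j],[0.11+0.13j, -0.11+0.32j, (-0.41+0.2j)],[(0.15-0.25j), 0.59+0.02j, 0.54+0.57j]] + [[0.43-0.28j, -0.07-1.02j, -1.04-0.90j],[(0.11-0.13j), -0.11-0.32j, (-0.41-0.2j)],[0.15+0.25j, 0.59-0.02j, (0.54-0.57j)]]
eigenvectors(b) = [[(0.77+0j), 0.83+0.00j, 0.83-0.00j], [-0.52+0.00j, 0.27+0.07j, 0.27-0.07j], [0.35+0.00j, -0.02-0.48j, (-0.02+0.48j)]]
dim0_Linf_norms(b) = [0.67, 2.13, 1.76]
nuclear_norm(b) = 6.23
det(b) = -4.06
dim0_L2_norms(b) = [0.7, 3.31, 2.38]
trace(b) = -0.22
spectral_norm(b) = 3.34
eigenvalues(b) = [(-1.92+0j), (0.85+1.18j), (0.85-1.18j)]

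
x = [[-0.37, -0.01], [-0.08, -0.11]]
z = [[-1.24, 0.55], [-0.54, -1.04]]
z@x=[[0.41,-0.05],  [0.28,0.12]]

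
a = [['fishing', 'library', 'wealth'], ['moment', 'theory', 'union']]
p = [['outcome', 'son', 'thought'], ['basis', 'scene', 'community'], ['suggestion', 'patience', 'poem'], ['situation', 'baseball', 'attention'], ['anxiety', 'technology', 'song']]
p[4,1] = 'technology'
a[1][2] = 'union'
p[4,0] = 'anxiety'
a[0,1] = 'library'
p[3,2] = 'attention'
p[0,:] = ['outcome', 'son', 'thought']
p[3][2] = 'attention'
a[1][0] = 'moment'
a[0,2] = 'wealth'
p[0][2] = 'thought'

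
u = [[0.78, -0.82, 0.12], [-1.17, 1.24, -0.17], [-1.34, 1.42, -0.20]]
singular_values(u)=[2.84, 0.01, 0.0]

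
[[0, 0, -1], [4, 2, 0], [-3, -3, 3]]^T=[[0, 4, -3], [0, 2, -3], [-1, 0, 3]]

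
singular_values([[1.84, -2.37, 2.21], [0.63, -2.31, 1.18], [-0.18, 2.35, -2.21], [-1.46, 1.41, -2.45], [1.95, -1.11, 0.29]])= [6.45, 1.9, 1.21]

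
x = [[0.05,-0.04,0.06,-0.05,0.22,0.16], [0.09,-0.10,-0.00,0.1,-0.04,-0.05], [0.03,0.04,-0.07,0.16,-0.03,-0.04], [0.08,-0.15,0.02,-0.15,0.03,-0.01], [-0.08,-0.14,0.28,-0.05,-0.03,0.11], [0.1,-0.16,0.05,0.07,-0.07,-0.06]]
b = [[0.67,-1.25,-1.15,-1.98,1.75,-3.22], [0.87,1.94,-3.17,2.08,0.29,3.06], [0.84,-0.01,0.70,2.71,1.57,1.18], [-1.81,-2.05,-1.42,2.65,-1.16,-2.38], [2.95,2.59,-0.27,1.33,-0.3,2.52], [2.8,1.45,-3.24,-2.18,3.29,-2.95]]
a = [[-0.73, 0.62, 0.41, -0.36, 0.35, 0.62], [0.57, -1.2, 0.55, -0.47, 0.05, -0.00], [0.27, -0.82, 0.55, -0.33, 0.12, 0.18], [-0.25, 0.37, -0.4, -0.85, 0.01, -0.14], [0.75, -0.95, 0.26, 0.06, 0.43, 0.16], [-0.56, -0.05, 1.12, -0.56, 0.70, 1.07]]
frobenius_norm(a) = 3.40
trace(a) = -0.73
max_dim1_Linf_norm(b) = 3.29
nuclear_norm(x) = 1.19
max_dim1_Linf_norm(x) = 0.28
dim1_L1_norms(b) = [10.02, 11.41, 7.01, 11.47, 9.96, 15.91]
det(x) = -0.00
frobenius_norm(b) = 12.38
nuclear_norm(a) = 6.04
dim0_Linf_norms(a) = [0.75, 1.2, 1.12, 0.85, 0.7, 1.07]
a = b @ x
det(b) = 885.98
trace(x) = -0.36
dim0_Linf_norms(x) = [0.1, 0.16, 0.28, 0.16, 0.22, 0.16]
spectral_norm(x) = 0.42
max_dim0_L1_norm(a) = 4.01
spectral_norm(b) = 8.08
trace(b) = 2.71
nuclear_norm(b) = 25.46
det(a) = 0.00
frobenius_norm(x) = 0.61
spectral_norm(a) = 2.36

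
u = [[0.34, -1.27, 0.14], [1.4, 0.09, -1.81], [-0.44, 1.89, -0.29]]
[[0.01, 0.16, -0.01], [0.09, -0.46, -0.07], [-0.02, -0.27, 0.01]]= u @[[-0.04, -0.05, -0.00], [-0.03, -0.12, 0.01], [-0.08, 0.21, 0.04]]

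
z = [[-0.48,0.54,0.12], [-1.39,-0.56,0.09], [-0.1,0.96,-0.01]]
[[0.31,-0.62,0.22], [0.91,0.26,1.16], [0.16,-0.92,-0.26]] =z @ [[-0.73, 0.17, -0.66],[0.08, -0.94, -0.33],[-0.68, -0.29, 0.67]]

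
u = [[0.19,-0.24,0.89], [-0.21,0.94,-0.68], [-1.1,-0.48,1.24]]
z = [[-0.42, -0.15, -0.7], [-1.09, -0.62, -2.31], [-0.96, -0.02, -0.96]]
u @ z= [[-0.67, 0.1, -0.43], [-0.28, -0.54, -1.37], [-0.21, 0.44, 0.69]]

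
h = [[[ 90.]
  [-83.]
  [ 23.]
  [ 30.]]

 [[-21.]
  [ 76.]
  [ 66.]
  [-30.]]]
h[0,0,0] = 90.0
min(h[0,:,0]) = -83.0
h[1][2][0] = 66.0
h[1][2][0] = 66.0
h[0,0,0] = 90.0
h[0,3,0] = 30.0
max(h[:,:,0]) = 90.0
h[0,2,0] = 23.0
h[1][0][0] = -21.0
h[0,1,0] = -83.0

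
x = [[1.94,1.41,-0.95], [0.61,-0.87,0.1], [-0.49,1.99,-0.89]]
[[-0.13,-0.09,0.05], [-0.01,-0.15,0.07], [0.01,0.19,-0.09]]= x @ [[-0.07, -0.08, 0.04], [-0.05, 0.13, -0.06], [-0.08, 0.12, -0.06]]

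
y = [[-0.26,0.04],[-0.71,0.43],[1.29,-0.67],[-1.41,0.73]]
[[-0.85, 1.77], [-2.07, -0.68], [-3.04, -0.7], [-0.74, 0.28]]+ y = [[-1.11, 1.81], [-2.78, -0.25], [-1.75, -1.37], [-2.15, 1.01]]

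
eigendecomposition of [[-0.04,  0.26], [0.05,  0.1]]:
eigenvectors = [[-0.97, -0.79],[0.24, -0.62]]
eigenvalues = [-0.1, 0.16]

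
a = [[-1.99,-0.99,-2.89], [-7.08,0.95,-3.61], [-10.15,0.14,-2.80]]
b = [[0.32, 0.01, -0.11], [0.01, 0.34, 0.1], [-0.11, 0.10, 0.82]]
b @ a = [[0.41, -0.32, -0.65], [-3.44, 0.33, -1.54], [-8.81, 0.32, -2.34]]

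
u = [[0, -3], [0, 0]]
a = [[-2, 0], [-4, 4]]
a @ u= [[0, 6], [0, 12]]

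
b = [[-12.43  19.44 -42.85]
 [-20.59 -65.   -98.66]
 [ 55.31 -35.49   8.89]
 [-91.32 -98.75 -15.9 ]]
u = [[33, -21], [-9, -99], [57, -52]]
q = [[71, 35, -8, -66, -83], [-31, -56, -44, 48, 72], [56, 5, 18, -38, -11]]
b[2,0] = 55.31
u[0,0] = 33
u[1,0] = -9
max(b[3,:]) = -15.9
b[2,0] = 55.31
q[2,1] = 5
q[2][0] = 56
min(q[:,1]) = -56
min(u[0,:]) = -21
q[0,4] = -83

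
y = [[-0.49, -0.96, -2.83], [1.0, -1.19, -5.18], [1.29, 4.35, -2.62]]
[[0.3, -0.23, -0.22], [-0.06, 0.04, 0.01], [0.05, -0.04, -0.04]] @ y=[[-0.66,-0.97,0.92], [0.08,0.05,-0.06], [-0.12,-0.17,0.17]]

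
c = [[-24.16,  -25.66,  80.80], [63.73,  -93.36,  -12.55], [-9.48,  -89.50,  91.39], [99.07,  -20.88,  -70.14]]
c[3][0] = 99.07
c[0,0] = -24.16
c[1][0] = 63.73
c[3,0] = 99.07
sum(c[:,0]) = 129.16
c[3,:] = [99.07, -20.88, -70.14]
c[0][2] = 80.8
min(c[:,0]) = -24.16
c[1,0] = 63.73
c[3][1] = -20.88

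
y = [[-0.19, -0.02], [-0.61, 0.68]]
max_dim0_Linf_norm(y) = 0.68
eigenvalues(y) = [-0.2, 0.69]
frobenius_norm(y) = 0.93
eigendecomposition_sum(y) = [[-0.2,-0.0],[-0.14,-0.0]] + [[0.01, -0.02], [-0.47, 0.68]]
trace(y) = 0.49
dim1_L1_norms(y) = [0.21, 1.29]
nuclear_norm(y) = 1.07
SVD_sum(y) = [[-0.08, 0.08],  [-0.62, 0.67]] + [[-0.11, -0.10],[0.01, 0.01]]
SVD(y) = [[-0.13, -0.99], [-0.99, 0.13]] @ diag([0.9205464034753249, 0.15360442392276455]) @ [[0.68, -0.73], [0.73, 0.68]]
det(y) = -0.14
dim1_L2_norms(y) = [0.19, 0.91]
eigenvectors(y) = [[-0.82, 0.02], [-0.57, -1.00]]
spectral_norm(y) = 0.92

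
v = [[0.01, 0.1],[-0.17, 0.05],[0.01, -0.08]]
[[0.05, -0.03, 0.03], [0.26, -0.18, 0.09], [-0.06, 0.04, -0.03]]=v @ [[-1.34, 0.91, -0.42], [0.64, -0.41, 0.33]]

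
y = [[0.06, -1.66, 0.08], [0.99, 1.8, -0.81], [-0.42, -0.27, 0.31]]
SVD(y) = [[0.56, 0.79, 0.25], [-0.81, 0.46, 0.37], [0.17, -0.41, 0.9]] @ diag([2.6842364173021114, 0.8843482126556741, 0.0017592048894127027]) @ [[-0.31, -0.91, 0.28], [0.76, -0.42, -0.49], [0.57, 0.06, 0.82]]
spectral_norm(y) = 2.68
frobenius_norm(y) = 2.83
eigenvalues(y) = [(1.08+0.98j), (1.08-0.98j), 0j]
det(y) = 0.00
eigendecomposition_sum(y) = [[0.03+0.89j, (-0.83+0.67j), 0.04-0.66j], [(0.49-0.56j), 0.90+0.07j, (-0.41+0.38j)], [-0.21-0.02j, (-0.14-0.21j), 0.15+0.03j]] + [[0.03-0.89j, -0.83-0.67j, (0.04+0.66j)], [0.49+0.56j, (0.9-0.07j), -0.41-0.38j], [-0.21+0.02j, -0.14+0.21j, 0.15-0.03j]] + [[0j, 0.00+0.00j, 0.00+0.00j],[0.00+0.00j, 0.00+0.00j, 0j],[0j, 0j, 0.00+0.00j]]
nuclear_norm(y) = 3.57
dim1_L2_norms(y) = [1.66, 2.21, 0.59]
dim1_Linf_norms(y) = [1.66, 1.8, 0.42]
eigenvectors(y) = [[(-0.75+0j), -0.75-0.00j, (0.57+0j)], [(0.46+0.44j), 0.46-0.44j, (0.06+0j)], [(0.02-0.18j), (0.02+0.18j), 0.82+0.00j]]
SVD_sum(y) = [[-0.47, -1.37, 0.42],  [0.68, 1.97, -0.61],  [-0.14, -0.42, 0.13]] + [[0.53, -0.29, -0.34],[0.31, -0.17, -0.20],[-0.28, 0.15, 0.18]] + [[0.00, 0.00, 0.0], [0.0, 0.0, 0.0], [0.00, 0.00, 0.00]]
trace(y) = 2.17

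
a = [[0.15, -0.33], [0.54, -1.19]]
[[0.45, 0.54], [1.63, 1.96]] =a @ [[-1.8, 0.96], [-2.19, -1.21]]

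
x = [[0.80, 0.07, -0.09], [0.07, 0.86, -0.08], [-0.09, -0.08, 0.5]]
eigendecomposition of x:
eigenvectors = [[0.57, 0.79, 0.23], [0.78, -0.6, 0.15], [-0.26, -0.09, 0.96]]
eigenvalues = [0.94, 0.76, 0.47]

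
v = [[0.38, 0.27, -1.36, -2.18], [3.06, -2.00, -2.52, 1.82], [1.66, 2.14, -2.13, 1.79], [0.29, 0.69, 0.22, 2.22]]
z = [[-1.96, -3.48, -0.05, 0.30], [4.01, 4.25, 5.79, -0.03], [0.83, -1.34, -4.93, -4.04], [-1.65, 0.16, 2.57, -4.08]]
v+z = [[-1.58, -3.21, -1.41, -1.88], [7.07, 2.25, 3.27, 1.79], [2.49, 0.80, -7.06, -2.25], [-1.36, 0.85, 2.79, -1.86]]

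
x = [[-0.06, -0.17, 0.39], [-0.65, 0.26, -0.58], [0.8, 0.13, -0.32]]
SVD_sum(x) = [[0.06,-0.01,0.01], [-0.77,0.09,-0.2], [0.65,-0.08,0.17]] + [[-0.12,-0.16,0.38], [0.12,0.17,-0.38], [0.15,0.21,-0.49]] + [[-0.0, -0.0, -0.00], [-0.00, -0.00, -0.00], [-0.0, -0.00, -0.00]]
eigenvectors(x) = [[-0.46, -0.34, 0.01], [0.21, 0.93, 0.92], [0.86, -0.16, 0.40]]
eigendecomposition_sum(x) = [[-0.35, -0.09, 0.22], [0.16, 0.04, -0.1], [0.66, 0.17, -0.4]] + [[0.29, -0.08, 0.17],[-0.81, 0.22, -0.48],[0.14, -0.04, 0.08]] + [[-0.0, -0.00, -0.00],[-0.00, -0.0, -0.00],[-0.0, -0.0, -0.00]]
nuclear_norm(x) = 1.87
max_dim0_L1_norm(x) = 1.51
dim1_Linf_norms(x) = [0.39, 0.65, 0.8]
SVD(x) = [[0.06,0.52,0.85], [-0.76,-0.53,0.37], [0.65,-0.67,0.37]] @ diag([1.047729032896259, 0.8201605519569861, 0.0007366409449621926]) @ [[0.96,-0.12,0.25], [-0.27,-0.38,0.88], [-0.01,-0.92,-0.40]]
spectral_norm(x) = 1.05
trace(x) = -0.12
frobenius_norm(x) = 1.33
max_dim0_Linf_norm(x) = 0.8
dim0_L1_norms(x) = [1.51, 0.56, 1.29]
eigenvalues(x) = [-0.72, 0.6, -0.0]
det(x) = 0.00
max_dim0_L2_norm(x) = 1.03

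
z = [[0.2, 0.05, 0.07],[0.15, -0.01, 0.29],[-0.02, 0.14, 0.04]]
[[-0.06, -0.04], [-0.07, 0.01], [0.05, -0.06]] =z @ [[-0.37, -0.12],  [0.28, -0.47],  [-0.03, 0.08]]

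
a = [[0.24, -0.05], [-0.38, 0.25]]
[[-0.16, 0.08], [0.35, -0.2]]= a@[[-0.54, 0.25], [0.56, -0.44]]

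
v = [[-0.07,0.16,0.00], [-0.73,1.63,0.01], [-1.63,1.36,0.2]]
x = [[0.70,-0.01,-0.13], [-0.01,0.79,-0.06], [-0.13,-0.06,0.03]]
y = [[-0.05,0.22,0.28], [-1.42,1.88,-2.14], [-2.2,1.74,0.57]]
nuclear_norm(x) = 1.52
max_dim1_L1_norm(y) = 5.44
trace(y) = 2.40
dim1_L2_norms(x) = [0.71, 0.79, 0.15]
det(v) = -0.00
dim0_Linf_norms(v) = [1.63, 1.63, 0.2]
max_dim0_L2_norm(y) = 2.62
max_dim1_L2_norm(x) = 0.79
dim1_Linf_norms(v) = [0.16, 1.63, 1.63]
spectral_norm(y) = 3.80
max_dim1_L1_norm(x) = 0.86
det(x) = 0.00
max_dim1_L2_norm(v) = 2.13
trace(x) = 1.52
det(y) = 1.44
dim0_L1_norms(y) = [3.67, 3.84, 2.99]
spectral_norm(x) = 0.79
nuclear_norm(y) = 5.98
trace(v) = 1.76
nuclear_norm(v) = 3.34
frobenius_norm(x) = 1.08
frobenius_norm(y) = 4.30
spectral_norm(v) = 2.72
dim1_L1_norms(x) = [0.84, 0.86, 0.22]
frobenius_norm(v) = 2.79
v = y @ x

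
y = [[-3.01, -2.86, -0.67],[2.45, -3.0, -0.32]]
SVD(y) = [[-0.91, -0.4],[-0.40, 0.91]] @ diag([4.2797644106851, 3.8048806274354012]) @ [[0.41, 0.89, 0.17], [0.91, -0.42, -0.01]]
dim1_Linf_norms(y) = [3.01, 3.0]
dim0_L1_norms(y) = [5.46, 5.86, 0.99]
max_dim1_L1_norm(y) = 6.54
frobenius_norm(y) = 5.73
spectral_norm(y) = 4.28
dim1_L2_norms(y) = [4.21, 3.89]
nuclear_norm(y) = 8.08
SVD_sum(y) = [[-1.61,  -3.5,  -0.68], [-0.71,  -1.55,  -0.3]] + [[-1.40, 0.64, 0.01], [3.16, -1.45, -0.02]]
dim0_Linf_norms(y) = [3.01, 3.0, 0.67]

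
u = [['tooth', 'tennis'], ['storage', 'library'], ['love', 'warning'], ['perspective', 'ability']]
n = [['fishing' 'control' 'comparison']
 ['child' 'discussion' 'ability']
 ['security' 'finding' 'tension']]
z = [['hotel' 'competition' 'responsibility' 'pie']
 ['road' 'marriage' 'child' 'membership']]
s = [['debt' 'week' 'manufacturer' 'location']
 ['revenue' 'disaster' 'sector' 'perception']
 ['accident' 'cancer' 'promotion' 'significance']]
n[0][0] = 'fishing'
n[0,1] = 'control'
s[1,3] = 'perception'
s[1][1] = 'disaster'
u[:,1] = ['tennis', 'library', 'warning', 'ability']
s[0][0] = 'debt'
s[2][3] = 'significance'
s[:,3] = ['location', 'perception', 'significance']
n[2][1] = 'finding'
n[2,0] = 'security'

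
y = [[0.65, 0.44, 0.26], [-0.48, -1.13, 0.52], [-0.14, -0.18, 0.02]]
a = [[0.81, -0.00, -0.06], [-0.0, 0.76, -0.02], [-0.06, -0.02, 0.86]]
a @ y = [[0.53, 0.37, 0.21],[-0.36, -0.86, 0.39],[-0.15, -0.16, -0.01]]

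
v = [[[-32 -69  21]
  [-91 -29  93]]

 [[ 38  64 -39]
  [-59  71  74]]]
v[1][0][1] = 64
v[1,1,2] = 74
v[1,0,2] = -39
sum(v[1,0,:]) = 63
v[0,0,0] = -32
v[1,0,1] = 64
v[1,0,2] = -39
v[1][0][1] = 64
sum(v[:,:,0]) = -144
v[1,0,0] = 38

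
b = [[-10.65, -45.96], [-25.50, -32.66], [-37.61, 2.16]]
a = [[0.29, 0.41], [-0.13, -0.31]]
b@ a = [[2.89,9.88], [-3.15,-0.33], [-11.19,-16.09]]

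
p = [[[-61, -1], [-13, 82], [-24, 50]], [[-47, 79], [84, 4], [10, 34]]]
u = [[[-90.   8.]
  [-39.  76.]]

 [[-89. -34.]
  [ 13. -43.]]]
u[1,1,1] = -43.0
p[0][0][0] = -61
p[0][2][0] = -24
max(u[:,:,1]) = 76.0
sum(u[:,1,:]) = 7.0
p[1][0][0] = -47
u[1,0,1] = -34.0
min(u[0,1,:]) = -39.0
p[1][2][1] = 34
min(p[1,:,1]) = 4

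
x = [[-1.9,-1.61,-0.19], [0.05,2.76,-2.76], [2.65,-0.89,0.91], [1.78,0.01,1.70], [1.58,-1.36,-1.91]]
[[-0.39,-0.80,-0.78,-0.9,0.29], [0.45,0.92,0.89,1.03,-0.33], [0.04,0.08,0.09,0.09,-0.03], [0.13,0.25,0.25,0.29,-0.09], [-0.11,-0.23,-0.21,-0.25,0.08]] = x @ [[0.07, 0.14, 0.14, 0.16, -0.05], [0.16, 0.33, 0.32, 0.37, -0.12], [0.0, 0.00, 0.0, 0.0, -0.00]]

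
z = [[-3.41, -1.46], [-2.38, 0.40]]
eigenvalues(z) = [-4.17, 1.16]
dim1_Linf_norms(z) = [3.41, 2.38]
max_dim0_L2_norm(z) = 4.16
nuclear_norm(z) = 5.41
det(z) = -4.84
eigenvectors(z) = [[-0.89, 0.3], [-0.46, -0.95]]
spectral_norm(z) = 4.28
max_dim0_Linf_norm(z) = 3.41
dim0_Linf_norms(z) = [3.41, 1.46]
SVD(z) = [[-0.86, -0.52],  [-0.52, 0.86]] @ diag([4.278433881630115, 1.1309745888035976]) @ [[0.97, 0.24], [-0.24, 0.97]]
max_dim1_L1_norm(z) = 4.87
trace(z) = -3.01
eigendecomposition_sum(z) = [[-3.58,-1.14],[-1.86,-0.59]] + [[0.17, -0.32], [-0.52, 0.99]]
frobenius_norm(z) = 4.43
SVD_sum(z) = [[-3.55, -0.89], [-2.14, -0.54]] + [[0.14, -0.57], [-0.24, 0.94]]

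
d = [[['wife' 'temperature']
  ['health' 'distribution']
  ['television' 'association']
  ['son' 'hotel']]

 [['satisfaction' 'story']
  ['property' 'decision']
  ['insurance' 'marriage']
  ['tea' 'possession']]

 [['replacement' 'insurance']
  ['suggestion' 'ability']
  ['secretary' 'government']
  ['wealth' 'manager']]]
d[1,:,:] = [['satisfaction', 'story'], ['property', 'decision'], ['insurance', 'marriage'], ['tea', 'possession']]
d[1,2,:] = ['insurance', 'marriage']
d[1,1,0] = 'property'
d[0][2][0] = 'television'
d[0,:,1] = ['temperature', 'distribution', 'association', 'hotel']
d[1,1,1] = 'decision'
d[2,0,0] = 'replacement'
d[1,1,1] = 'decision'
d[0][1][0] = 'health'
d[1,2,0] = 'insurance'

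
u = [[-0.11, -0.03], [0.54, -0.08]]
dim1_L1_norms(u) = [0.14, 0.62]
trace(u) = -0.19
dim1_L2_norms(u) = [0.11, 0.55]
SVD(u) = [[-0.19,0.98],[0.98,0.19]] @ diag([0.555857173204892, 0.04497558222710001]) @ [[0.99,-0.13], [-0.13,-0.99]]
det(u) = 0.03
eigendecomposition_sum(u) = [[(-0.06+0.06j),  -0.01-0.01j], [0.27+0.20j,  -0.04+0.07j]] + [[(-0.06-0.06j), -0.01+0.01j], [0.27-0.20j, -0.04-0.07j]]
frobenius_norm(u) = 0.56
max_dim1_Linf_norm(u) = 0.54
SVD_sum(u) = [[-0.1, 0.01], [0.54, -0.07]] + [[-0.01,-0.04], [-0.0,-0.01]]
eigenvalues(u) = [(-0.1+0.13j), (-0.1-0.13j)]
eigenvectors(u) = [[0.03-0.23j, 0.03+0.23j], [-0.97+0.00j, (-0.97-0j)]]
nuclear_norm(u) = 0.60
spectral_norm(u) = 0.56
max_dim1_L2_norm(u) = 0.55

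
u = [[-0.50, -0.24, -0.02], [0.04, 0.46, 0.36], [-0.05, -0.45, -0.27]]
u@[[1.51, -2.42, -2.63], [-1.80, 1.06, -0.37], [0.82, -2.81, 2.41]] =[[-0.34, 1.01, 1.36], [-0.47, -0.62, 0.59], [0.51, 0.4, -0.35]]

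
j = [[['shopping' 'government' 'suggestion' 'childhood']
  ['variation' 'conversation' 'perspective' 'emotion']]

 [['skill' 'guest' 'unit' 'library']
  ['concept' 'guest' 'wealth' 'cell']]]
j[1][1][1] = 'guest'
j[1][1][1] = 'guest'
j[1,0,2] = 'unit'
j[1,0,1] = 'guest'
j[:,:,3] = [['childhood', 'emotion'], ['library', 'cell']]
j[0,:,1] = ['government', 'conversation']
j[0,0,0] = 'shopping'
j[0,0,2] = 'suggestion'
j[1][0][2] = 'unit'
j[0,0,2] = 'suggestion'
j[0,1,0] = 'variation'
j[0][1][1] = 'conversation'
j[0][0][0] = 'shopping'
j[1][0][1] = 'guest'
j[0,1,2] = 'perspective'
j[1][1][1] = 'guest'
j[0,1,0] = 'variation'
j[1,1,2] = 'wealth'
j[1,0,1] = 'guest'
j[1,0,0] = 'skill'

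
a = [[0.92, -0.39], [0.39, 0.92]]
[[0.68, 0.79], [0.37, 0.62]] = a @ [[0.77, 0.97], [0.08, 0.26]]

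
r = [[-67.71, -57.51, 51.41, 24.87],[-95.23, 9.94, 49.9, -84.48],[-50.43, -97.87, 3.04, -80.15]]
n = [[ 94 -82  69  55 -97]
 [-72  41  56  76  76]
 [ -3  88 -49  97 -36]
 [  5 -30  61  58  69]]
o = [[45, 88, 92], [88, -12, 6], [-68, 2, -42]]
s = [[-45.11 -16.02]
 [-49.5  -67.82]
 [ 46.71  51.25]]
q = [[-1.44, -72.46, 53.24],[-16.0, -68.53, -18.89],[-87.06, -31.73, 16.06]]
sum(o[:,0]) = 65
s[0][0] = -45.11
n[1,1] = 41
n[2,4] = -36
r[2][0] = -50.43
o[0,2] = 92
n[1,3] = 76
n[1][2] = 56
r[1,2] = 49.9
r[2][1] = -97.87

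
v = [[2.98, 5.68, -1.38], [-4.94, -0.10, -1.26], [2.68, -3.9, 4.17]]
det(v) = 54.983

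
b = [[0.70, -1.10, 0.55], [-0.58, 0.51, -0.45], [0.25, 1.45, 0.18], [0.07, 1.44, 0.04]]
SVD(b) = [[-0.52, 0.60, -0.45], [0.26, -0.56, -0.69], [0.57, 0.50, -0.44], [0.58, 0.30, 0.35]] @ diag([2.4063432887088254, 1.1351254264738866, 0.00149768437119102]) @ [[-0.14, 0.98, -0.11],[0.78, 0.18, 0.6],[0.61, -0.01, -0.79]]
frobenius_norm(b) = 2.66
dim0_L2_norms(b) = [0.95, 2.38, 0.73]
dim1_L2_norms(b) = [1.42, 0.89, 1.48, 1.44]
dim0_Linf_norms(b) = [0.7, 1.45, 0.55]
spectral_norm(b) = 2.41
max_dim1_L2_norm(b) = 1.48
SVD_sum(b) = [[0.17, -1.22, 0.14], [-0.09, 0.62, -0.07], [-0.19, 1.35, -0.16], [-0.19, 1.38, -0.16]] + [[0.53,  0.12,  0.41], [-0.49,  -0.11,  -0.38], [0.44,  0.10,  0.34], [0.26,  0.06,  0.2]] + [[-0.0, 0.00, 0.00], [-0.00, 0.0, 0.00], [-0.00, 0.0, 0.0], [0.00, -0.00, -0.0]]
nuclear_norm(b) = 3.54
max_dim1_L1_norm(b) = 2.35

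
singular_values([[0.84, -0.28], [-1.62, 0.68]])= [1.97, 0.06]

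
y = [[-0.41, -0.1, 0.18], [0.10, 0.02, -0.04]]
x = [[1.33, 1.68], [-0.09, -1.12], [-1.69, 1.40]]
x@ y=[[-0.38,  -0.1,  0.17], [-0.08,  -0.01,  0.03], [0.83,  0.2,  -0.36]]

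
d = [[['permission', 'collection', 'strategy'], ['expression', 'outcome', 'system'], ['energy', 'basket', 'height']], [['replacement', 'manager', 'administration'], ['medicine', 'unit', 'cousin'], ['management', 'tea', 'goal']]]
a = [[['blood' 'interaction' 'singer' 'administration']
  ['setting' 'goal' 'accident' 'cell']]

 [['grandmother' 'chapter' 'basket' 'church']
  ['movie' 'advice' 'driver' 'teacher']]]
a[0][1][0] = 'setting'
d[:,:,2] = [['strategy', 'system', 'height'], ['administration', 'cousin', 'goal']]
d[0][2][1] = 'basket'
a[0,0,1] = 'interaction'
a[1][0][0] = 'grandmother'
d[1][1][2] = 'cousin'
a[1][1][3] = 'teacher'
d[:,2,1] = ['basket', 'tea']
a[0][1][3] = 'cell'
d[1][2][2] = 'goal'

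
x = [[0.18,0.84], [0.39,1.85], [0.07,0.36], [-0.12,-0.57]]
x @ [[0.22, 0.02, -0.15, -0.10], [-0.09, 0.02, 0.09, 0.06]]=[[-0.04, 0.02, 0.05, 0.03],  [-0.08, 0.04, 0.11, 0.07],  [-0.02, 0.01, 0.02, 0.01],  [0.02, -0.01, -0.03, -0.02]]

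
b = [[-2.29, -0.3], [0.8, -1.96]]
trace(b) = -4.25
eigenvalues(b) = [(-2.12+0.46j), (-2.12-0.46j)]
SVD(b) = [[-0.81, 0.58], [0.58, 0.81]] @ diag([2.494564094940088, 1.8954814629100813]) @ [[0.93, -0.36], [-0.36, -0.93]]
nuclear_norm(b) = 4.39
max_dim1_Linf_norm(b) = 2.29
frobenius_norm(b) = 3.13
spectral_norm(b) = 2.49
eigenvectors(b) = [[0.18-0.49j, 0.18+0.49j], [(-0.85+0j), (-0.85-0j)]]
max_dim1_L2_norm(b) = 2.31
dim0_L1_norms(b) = [3.09, 2.26]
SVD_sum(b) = [[-1.89, 0.73], [1.35, -0.52]] + [[-0.4, -1.03], [-0.55, -1.44]]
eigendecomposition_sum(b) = [[(-1.14-0.15j), (-0.15-0.69j)], [(0.4+1.84j), -0.98+0.61j]] + [[-1.14+0.15j, (-0.15+0.69j)], [(0.4-1.84j), -0.98-0.61j]]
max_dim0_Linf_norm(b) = 2.29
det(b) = 4.73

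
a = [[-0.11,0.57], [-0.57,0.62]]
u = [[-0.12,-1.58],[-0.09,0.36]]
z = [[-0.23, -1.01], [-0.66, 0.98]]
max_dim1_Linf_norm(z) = 1.01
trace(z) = 0.75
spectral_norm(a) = 0.99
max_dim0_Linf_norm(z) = 1.01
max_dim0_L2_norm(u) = 1.62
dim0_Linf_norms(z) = [0.66, 1.01]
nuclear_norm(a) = 1.25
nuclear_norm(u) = 1.74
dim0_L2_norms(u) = [0.15, 1.62]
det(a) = 0.26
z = a + u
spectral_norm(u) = 1.62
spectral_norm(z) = 1.44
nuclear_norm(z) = 2.06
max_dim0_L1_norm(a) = 1.19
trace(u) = 0.24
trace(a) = 0.51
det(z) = -0.89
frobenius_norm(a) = 1.02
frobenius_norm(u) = 1.63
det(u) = -0.19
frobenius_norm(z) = 1.57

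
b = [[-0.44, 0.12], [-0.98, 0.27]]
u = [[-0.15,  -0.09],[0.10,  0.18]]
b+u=[[-0.59, 0.03], [-0.88, 0.45]]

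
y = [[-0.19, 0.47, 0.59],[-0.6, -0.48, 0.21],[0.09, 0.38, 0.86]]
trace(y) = 0.19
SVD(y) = [[0.63, 0.09, -0.77], [-0.04, 1.00, 0.08], [0.78, -0.01, 0.63]] @ diag([1.1976280107691832, 0.7977387663091446, 0.24698179801073247]) @ [[-0.02, 0.51, 0.86], [-0.77, -0.55, 0.31], [0.64, -0.66, 0.4]]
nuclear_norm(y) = 2.24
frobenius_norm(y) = 1.46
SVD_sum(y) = [[-0.01, 0.38, 0.65], [0.00, -0.03, -0.05], [-0.02, 0.48, 0.80]] + [[-0.05,-0.04,0.02], [-0.61,-0.44,0.25], [0.01,0.01,-0.00]] + [[-0.12, 0.13, -0.08], [0.01, -0.01, 0.01], [0.10, -0.10, 0.06]]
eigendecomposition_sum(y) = [[(-0.08+0.29j), 0.17+0.10j, (0.05-0.14j)], [-0.30-0.27j, -0.23+0.15j, (0.14+0.15j)], [0.07+0.09j, 0.07-0.03j, -0.03-0.05j]] + [[(-0.08-0.29j), (0.17-0.1j), (0.05+0.14j)], [(-0.3+0.27j), -0.23-0.15j, 0.14-0.15j], [(0.07-0.09j), 0.07+0.03j, (-0.03+0.05j)]] + [[(-0.03+0j), 0.12+0.00j, (0.48-0j)], [-0j, (-0.02-0j), -0.07+0.00j], [-0.06+0.00j, 0.24+0.00j, 0.93-0.00j]]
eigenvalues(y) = [(-0.34+0.39j), (-0.34-0.39j), (0.88+0j)]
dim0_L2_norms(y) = [0.64, 0.77, 1.06]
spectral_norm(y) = 1.20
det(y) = 0.24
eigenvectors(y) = [[(0.25+0.52j), (0.25-0.52j), (0.46+0j)], [-0.79+0.00j, (-0.79-0j), -0.07+0.00j], [0.22+0.03j, (0.22-0.03j), 0.89+0.00j]]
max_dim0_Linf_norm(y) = 0.86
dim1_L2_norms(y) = [0.78, 0.8, 0.94]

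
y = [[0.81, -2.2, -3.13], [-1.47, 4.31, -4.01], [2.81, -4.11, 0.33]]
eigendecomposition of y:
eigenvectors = [[(-0.03+0j), 0.81+0.00j, (0.81-0j)], [0.84+0.00j, 0.39-0.16j, 0.39+0.16j], [-0.54+0.00j, (0.12-0.39j), (0.12+0.39j)]]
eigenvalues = [(6.92+0j), (-0.73+1.97j), (-0.73-1.97j)]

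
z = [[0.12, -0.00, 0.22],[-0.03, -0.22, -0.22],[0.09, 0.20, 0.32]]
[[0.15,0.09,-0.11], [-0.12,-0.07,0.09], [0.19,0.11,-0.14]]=z @[[0.41, 0.24, -0.31], [0.05, 0.03, -0.04], [0.45, 0.27, -0.34]]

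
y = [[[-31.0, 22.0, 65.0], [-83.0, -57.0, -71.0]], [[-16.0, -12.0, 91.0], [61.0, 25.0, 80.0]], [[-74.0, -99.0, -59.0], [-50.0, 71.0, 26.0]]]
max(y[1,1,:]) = 80.0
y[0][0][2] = 65.0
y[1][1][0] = 61.0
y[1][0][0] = -16.0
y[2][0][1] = -99.0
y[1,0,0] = -16.0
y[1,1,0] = 61.0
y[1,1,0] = 61.0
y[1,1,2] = 80.0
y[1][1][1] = 25.0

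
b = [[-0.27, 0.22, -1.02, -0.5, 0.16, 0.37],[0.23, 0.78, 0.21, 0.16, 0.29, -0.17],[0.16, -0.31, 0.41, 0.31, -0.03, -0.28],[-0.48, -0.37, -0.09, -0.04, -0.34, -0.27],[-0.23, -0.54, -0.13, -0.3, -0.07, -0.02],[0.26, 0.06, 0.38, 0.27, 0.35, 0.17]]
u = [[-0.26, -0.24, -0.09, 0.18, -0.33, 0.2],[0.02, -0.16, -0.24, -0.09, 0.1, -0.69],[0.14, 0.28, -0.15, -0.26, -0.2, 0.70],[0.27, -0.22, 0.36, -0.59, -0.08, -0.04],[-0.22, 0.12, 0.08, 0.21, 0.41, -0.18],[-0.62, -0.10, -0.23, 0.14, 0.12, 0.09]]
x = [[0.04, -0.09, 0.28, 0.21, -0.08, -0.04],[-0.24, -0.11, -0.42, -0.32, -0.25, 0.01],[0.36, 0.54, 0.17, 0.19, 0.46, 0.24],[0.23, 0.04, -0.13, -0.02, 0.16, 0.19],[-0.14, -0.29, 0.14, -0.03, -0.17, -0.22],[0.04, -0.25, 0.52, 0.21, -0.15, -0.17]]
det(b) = 0.01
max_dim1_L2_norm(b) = 1.25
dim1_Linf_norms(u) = [0.33, 0.69, 0.7, 0.59, 0.41, 0.62]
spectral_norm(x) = 1.08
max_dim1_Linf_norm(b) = 1.02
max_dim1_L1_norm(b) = 2.54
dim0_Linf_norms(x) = [0.36, 0.54, 0.52, 0.32, 0.46, 0.24]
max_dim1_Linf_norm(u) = 0.7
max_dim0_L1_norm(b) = 2.28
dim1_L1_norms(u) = [1.3, 1.3, 1.73, 1.56, 1.22, 1.3]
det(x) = 0.00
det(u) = 0.00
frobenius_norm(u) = 1.74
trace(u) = -0.66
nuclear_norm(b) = 3.95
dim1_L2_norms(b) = [1.25, 0.92, 0.68, 0.75, 0.68, 0.66]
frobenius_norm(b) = 2.08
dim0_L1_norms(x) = [1.05, 1.32, 1.66, 0.98, 1.27, 0.87]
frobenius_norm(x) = 1.44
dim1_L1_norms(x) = [0.74, 1.35, 1.96, 0.77, 0.99, 1.34]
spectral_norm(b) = 1.52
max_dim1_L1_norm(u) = 1.73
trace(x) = -0.26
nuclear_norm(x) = 2.43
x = u @ b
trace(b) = 0.98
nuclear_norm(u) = 3.60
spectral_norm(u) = 1.13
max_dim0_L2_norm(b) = 1.19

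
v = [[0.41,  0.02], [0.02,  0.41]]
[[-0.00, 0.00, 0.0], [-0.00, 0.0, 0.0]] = v @ [[-0.01,0.0,0.00],  [-0.0,0.0,0.0]]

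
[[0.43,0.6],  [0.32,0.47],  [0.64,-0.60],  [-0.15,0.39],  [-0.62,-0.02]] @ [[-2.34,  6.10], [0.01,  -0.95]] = [[-1.0, 2.05], [-0.74, 1.51], [-1.50, 4.47], [0.35, -1.29], [1.45, -3.76]]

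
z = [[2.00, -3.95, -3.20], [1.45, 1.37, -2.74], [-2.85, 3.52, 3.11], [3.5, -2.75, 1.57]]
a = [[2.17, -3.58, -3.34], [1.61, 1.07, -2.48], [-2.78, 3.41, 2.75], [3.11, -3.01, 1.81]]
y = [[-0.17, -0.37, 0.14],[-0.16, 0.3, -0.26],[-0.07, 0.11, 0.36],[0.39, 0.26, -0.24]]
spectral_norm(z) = 8.31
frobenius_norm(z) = 9.68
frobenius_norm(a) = 9.35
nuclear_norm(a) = 14.40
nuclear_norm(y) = 1.46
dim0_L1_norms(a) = [9.67, 11.07, 10.38]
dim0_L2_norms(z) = [5.15, 6.12, 5.47]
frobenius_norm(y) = 0.89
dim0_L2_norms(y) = [0.46, 0.55, 0.52]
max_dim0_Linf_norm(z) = 3.95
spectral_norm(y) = 0.72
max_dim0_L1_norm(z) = 11.59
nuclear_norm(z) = 15.07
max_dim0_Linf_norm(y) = 0.39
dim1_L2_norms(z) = [5.46, 3.39, 5.49, 4.72]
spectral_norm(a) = 8.04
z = y + a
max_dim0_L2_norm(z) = 6.12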